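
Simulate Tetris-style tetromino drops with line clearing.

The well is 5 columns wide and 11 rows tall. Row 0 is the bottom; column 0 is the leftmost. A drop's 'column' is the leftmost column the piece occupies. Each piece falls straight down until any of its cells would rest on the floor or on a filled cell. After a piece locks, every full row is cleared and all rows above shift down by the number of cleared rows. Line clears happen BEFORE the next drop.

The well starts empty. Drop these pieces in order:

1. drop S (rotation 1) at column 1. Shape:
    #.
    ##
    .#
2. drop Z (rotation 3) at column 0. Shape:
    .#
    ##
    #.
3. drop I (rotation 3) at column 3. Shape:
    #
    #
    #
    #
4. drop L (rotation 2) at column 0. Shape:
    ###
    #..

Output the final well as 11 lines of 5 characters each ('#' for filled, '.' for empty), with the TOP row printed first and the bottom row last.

Drop 1: S rot1 at col 1 lands with bottom-row=0; cleared 0 line(s) (total 0); column heights now [0 3 2 0 0], max=3
Drop 2: Z rot3 at col 0 lands with bottom-row=2; cleared 0 line(s) (total 0); column heights now [4 5 2 0 0], max=5
Drop 3: I rot3 at col 3 lands with bottom-row=0; cleared 0 line(s) (total 0); column heights now [4 5 2 4 0], max=5
Drop 4: L rot2 at col 0 lands with bottom-row=4; cleared 0 line(s) (total 0); column heights now [6 6 6 4 0], max=6

Answer: .....
.....
.....
.....
.....
###..
##...
##.#.
##.#.
.###.
..##.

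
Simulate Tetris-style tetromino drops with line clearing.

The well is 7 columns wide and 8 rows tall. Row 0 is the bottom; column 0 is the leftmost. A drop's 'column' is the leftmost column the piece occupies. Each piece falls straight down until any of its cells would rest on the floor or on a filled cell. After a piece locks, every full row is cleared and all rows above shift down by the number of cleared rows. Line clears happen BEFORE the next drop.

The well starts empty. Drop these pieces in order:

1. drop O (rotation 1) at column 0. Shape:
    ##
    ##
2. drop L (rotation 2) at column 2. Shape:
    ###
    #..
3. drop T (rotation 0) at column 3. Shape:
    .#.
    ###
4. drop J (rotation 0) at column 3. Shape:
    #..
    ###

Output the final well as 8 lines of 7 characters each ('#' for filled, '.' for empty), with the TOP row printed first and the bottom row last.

Drop 1: O rot1 at col 0 lands with bottom-row=0; cleared 0 line(s) (total 0); column heights now [2 2 0 0 0 0 0], max=2
Drop 2: L rot2 at col 2 lands with bottom-row=0; cleared 0 line(s) (total 0); column heights now [2 2 2 2 2 0 0], max=2
Drop 3: T rot0 at col 3 lands with bottom-row=2; cleared 0 line(s) (total 0); column heights now [2 2 2 3 4 3 0], max=4
Drop 4: J rot0 at col 3 lands with bottom-row=4; cleared 0 line(s) (total 0); column heights now [2 2 2 6 5 5 0], max=6

Answer: .......
.......
...#...
...###.
....#..
...###.
#####..
###....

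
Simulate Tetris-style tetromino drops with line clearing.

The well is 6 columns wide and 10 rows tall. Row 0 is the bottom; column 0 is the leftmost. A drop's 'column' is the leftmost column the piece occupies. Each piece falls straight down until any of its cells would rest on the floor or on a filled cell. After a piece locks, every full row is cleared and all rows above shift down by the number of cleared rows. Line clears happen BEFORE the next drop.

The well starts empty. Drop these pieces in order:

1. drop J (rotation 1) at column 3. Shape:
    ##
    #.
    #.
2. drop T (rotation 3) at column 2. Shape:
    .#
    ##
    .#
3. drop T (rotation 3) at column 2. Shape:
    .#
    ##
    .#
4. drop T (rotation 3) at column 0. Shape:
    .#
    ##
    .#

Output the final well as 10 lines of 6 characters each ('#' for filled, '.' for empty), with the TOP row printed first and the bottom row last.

Drop 1: J rot1 at col 3 lands with bottom-row=0; cleared 0 line(s) (total 0); column heights now [0 0 0 3 3 0], max=3
Drop 2: T rot3 at col 2 lands with bottom-row=3; cleared 0 line(s) (total 0); column heights now [0 0 5 6 3 0], max=6
Drop 3: T rot3 at col 2 lands with bottom-row=6; cleared 0 line(s) (total 0); column heights now [0 0 8 9 3 0], max=9
Drop 4: T rot3 at col 0 lands with bottom-row=0; cleared 0 line(s) (total 0); column heights now [2 3 8 9 3 0], max=9

Answer: ......
...#..
..##..
...#..
...#..
..##..
...#..
.#.##.
##.#..
.#.#..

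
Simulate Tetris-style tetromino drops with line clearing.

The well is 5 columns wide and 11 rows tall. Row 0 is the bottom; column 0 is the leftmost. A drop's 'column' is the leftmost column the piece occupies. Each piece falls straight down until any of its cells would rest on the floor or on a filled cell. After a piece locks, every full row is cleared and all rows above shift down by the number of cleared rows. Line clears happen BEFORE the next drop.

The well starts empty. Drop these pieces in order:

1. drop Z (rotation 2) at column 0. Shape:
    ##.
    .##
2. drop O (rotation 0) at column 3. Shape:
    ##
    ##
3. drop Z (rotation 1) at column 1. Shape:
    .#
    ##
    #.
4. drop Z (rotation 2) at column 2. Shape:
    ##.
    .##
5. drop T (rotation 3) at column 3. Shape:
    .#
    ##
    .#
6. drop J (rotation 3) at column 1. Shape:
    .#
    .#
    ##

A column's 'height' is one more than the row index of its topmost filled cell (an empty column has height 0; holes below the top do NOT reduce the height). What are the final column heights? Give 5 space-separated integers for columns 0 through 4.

Drop 1: Z rot2 at col 0 lands with bottom-row=0; cleared 0 line(s) (total 0); column heights now [2 2 1 0 0], max=2
Drop 2: O rot0 at col 3 lands with bottom-row=0; cleared 0 line(s) (total 0); column heights now [2 2 1 2 2], max=2
Drop 3: Z rot1 at col 1 lands with bottom-row=2; cleared 0 line(s) (total 0); column heights now [2 4 5 2 2], max=5
Drop 4: Z rot2 at col 2 lands with bottom-row=4; cleared 0 line(s) (total 0); column heights now [2 4 6 6 5], max=6
Drop 5: T rot3 at col 3 lands with bottom-row=5; cleared 0 line(s) (total 0); column heights now [2 4 6 7 8], max=8
Drop 6: J rot3 at col 1 lands with bottom-row=6; cleared 0 line(s) (total 0); column heights now [2 7 9 7 8], max=9

Answer: 2 7 9 7 8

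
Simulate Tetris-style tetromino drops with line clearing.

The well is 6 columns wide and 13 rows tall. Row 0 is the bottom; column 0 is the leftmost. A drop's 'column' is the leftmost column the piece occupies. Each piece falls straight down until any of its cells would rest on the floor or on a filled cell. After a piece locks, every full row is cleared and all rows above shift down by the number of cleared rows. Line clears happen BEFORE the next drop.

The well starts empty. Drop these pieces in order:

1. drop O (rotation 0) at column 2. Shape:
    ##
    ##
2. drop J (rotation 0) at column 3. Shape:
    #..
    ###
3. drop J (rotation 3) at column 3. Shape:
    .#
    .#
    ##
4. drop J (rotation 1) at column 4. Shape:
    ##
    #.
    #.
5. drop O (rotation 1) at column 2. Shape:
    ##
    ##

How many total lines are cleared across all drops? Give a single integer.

Drop 1: O rot0 at col 2 lands with bottom-row=0; cleared 0 line(s) (total 0); column heights now [0 0 2 2 0 0], max=2
Drop 2: J rot0 at col 3 lands with bottom-row=2; cleared 0 line(s) (total 0); column heights now [0 0 2 4 3 3], max=4
Drop 3: J rot3 at col 3 lands with bottom-row=4; cleared 0 line(s) (total 0); column heights now [0 0 2 5 7 3], max=7
Drop 4: J rot1 at col 4 lands with bottom-row=7; cleared 0 line(s) (total 0); column heights now [0 0 2 5 10 10], max=10
Drop 5: O rot1 at col 2 lands with bottom-row=5; cleared 0 line(s) (total 0); column heights now [0 0 7 7 10 10], max=10

Answer: 0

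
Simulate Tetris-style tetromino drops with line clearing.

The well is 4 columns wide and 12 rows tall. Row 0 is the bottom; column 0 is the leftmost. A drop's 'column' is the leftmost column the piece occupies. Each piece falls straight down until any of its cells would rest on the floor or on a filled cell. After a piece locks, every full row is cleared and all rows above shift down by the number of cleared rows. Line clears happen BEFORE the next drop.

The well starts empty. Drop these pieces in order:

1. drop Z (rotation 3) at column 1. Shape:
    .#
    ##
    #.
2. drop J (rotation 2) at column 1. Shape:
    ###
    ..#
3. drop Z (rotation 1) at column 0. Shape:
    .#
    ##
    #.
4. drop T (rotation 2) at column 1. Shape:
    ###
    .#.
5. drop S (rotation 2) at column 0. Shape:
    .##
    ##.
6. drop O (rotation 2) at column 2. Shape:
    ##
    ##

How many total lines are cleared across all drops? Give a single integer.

Answer: 1

Derivation:
Drop 1: Z rot3 at col 1 lands with bottom-row=0; cleared 0 line(s) (total 0); column heights now [0 2 3 0], max=3
Drop 2: J rot2 at col 1 lands with bottom-row=2; cleared 0 line(s) (total 0); column heights now [0 4 4 4], max=4
Drop 3: Z rot1 at col 0 lands with bottom-row=3; cleared 1 line(s) (total 1); column heights now [4 5 3 3], max=5
Drop 4: T rot2 at col 1 lands with bottom-row=4; cleared 0 line(s) (total 1); column heights now [4 6 6 6], max=6
Drop 5: S rot2 at col 0 lands with bottom-row=6; cleared 0 line(s) (total 1); column heights now [7 8 8 6], max=8
Drop 6: O rot2 at col 2 lands with bottom-row=8; cleared 0 line(s) (total 1); column heights now [7 8 10 10], max=10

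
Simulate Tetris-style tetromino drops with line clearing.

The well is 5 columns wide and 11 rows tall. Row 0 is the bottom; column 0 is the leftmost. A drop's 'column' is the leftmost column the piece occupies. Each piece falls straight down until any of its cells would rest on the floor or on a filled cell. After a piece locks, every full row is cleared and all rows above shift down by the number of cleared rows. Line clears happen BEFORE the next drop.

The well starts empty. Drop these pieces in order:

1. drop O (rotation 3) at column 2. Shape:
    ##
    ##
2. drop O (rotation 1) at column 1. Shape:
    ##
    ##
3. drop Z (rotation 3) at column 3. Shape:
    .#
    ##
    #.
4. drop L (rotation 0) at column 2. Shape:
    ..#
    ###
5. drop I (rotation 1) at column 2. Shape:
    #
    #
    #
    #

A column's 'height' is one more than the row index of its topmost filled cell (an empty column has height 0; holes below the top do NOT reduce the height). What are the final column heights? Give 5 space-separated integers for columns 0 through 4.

Drop 1: O rot3 at col 2 lands with bottom-row=0; cleared 0 line(s) (total 0); column heights now [0 0 2 2 0], max=2
Drop 2: O rot1 at col 1 lands with bottom-row=2; cleared 0 line(s) (total 0); column heights now [0 4 4 2 0], max=4
Drop 3: Z rot3 at col 3 lands with bottom-row=2; cleared 0 line(s) (total 0); column heights now [0 4 4 4 5], max=5
Drop 4: L rot0 at col 2 lands with bottom-row=5; cleared 0 line(s) (total 0); column heights now [0 4 6 6 7], max=7
Drop 5: I rot1 at col 2 lands with bottom-row=6; cleared 0 line(s) (total 0); column heights now [0 4 10 6 7], max=10

Answer: 0 4 10 6 7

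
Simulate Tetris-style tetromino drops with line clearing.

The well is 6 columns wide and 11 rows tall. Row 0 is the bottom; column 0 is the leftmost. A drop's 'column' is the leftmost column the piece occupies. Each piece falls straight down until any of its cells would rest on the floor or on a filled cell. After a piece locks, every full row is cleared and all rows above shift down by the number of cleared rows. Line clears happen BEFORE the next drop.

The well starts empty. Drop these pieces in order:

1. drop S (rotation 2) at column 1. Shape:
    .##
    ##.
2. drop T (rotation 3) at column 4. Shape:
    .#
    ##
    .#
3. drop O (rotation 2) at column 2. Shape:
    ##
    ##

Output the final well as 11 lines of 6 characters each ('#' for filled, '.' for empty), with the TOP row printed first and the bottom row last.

Answer: ......
......
......
......
......
......
......
..##..
..##.#
..####
.##..#

Derivation:
Drop 1: S rot2 at col 1 lands with bottom-row=0; cleared 0 line(s) (total 0); column heights now [0 1 2 2 0 0], max=2
Drop 2: T rot3 at col 4 lands with bottom-row=0; cleared 0 line(s) (total 0); column heights now [0 1 2 2 2 3], max=3
Drop 3: O rot2 at col 2 lands with bottom-row=2; cleared 0 line(s) (total 0); column heights now [0 1 4 4 2 3], max=4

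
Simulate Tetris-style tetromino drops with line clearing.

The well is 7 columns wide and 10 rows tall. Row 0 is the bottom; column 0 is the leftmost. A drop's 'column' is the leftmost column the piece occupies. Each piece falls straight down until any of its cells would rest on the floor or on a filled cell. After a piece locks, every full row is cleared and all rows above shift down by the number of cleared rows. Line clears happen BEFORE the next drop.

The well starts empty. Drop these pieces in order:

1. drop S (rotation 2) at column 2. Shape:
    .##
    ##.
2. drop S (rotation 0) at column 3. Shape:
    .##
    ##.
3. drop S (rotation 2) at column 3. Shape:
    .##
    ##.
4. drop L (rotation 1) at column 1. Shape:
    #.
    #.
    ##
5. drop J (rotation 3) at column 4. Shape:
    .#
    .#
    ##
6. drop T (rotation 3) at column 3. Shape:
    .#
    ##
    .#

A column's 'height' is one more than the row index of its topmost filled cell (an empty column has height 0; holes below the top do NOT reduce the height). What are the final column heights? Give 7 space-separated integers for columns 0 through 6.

Answer: 0 4 2 9 10 9 0

Derivation:
Drop 1: S rot2 at col 2 lands with bottom-row=0; cleared 0 line(s) (total 0); column heights now [0 0 1 2 2 0 0], max=2
Drop 2: S rot0 at col 3 lands with bottom-row=2; cleared 0 line(s) (total 0); column heights now [0 0 1 3 4 4 0], max=4
Drop 3: S rot2 at col 3 lands with bottom-row=4; cleared 0 line(s) (total 0); column heights now [0 0 1 5 6 6 0], max=6
Drop 4: L rot1 at col 1 lands with bottom-row=1; cleared 0 line(s) (total 0); column heights now [0 4 2 5 6 6 0], max=6
Drop 5: J rot3 at col 4 lands with bottom-row=6; cleared 0 line(s) (total 0); column heights now [0 4 2 5 7 9 0], max=9
Drop 6: T rot3 at col 3 lands with bottom-row=7; cleared 0 line(s) (total 0); column heights now [0 4 2 9 10 9 0], max=10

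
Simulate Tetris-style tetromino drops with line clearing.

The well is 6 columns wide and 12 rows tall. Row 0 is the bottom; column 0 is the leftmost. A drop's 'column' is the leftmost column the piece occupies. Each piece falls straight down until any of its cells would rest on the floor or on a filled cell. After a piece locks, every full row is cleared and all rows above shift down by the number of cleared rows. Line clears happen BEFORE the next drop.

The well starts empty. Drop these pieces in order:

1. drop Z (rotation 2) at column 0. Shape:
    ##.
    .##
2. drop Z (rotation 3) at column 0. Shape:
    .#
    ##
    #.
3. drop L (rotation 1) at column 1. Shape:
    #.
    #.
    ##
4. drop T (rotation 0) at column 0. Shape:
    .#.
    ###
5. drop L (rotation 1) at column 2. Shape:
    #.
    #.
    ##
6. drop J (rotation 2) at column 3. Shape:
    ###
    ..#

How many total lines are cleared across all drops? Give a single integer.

Drop 1: Z rot2 at col 0 lands with bottom-row=0; cleared 0 line(s) (total 0); column heights now [2 2 1 0 0 0], max=2
Drop 2: Z rot3 at col 0 lands with bottom-row=2; cleared 0 line(s) (total 0); column heights now [4 5 1 0 0 0], max=5
Drop 3: L rot1 at col 1 lands with bottom-row=5; cleared 0 line(s) (total 0); column heights now [4 8 6 0 0 0], max=8
Drop 4: T rot0 at col 0 lands with bottom-row=8; cleared 0 line(s) (total 0); column heights now [9 10 9 0 0 0], max=10
Drop 5: L rot1 at col 2 lands with bottom-row=9; cleared 0 line(s) (total 0); column heights now [9 10 12 10 0 0], max=12
Drop 6: J rot2 at col 3 lands with bottom-row=9; cleared 0 line(s) (total 0); column heights now [9 10 12 11 11 11], max=12

Answer: 0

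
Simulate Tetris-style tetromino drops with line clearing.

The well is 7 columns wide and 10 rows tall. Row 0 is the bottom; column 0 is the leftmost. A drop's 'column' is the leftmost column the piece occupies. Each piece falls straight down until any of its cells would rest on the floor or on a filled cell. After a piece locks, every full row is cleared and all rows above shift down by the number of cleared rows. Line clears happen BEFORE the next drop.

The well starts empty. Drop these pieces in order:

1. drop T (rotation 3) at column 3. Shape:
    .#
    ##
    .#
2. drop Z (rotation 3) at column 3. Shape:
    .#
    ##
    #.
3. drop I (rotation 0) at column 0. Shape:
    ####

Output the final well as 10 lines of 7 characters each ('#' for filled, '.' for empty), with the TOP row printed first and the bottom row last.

Drop 1: T rot3 at col 3 lands with bottom-row=0; cleared 0 line(s) (total 0); column heights now [0 0 0 2 3 0 0], max=3
Drop 2: Z rot3 at col 3 lands with bottom-row=2; cleared 0 line(s) (total 0); column heights now [0 0 0 4 5 0 0], max=5
Drop 3: I rot0 at col 0 lands with bottom-row=4; cleared 0 line(s) (total 0); column heights now [5 5 5 5 5 0 0], max=5

Answer: .......
.......
.......
.......
.......
#####..
...##..
...##..
...##..
....#..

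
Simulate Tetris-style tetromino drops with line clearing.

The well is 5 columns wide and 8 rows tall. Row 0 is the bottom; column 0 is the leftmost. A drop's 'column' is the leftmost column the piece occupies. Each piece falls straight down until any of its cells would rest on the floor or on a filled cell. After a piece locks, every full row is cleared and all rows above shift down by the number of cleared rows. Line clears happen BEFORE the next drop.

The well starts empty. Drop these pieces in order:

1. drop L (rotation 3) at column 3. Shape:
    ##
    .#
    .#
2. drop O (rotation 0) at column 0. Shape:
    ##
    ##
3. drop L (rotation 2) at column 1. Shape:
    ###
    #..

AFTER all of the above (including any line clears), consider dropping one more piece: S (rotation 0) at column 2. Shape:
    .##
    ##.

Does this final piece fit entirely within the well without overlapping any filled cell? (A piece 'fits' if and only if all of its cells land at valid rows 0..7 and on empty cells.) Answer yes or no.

Answer: yes

Derivation:
Drop 1: L rot3 at col 3 lands with bottom-row=0; cleared 0 line(s) (total 0); column heights now [0 0 0 3 3], max=3
Drop 2: O rot0 at col 0 lands with bottom-row=0; cleared 0 line(s) (total 0); column heights now [2 2 0 3 3], max=3
Drop 3: L rot2 at col 1 lands with bottom-row=2; cleared 0 line(s) (total 0); column heights now [2 4 4 4 3], max=4
Test piece S rot0 at col 2 (width 3): heights before test = [2 4 4 4 3]; fits = True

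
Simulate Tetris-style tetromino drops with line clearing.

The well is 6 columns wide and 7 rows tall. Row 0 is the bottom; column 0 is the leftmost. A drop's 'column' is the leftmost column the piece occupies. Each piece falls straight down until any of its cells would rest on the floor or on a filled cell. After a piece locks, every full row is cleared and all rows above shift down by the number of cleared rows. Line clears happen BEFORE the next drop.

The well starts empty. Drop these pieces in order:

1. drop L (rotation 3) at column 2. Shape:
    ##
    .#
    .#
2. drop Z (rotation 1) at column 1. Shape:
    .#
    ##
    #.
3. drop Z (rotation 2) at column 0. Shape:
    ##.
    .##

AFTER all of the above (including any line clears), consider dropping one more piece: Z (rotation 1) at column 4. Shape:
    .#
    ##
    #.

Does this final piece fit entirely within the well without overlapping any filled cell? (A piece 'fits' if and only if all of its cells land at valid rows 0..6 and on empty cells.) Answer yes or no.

Answer: yes

Derivation:
Drop 1: L rot3 at col 2 lands with bottom-row=0; cleared 0 line(s) (total 0); column heights now [0 0 3 3 0 0], max=3
Drop 2: Z rot1 at col 1 lands with bottom-row=2; cleared 0 line(s) (total 0); column heights now [0 4 5 3 0 0], max=5
Drop 3: Z rot2 at col 0 lands with bottom-row=5; cleared 0 line(s) (total 0); column heights now [7 7 6 3 0 0], max=7
Test piece Z rot1 at col 4 (width 2): heights before test = [7 7 6 3 0 0]; fits = True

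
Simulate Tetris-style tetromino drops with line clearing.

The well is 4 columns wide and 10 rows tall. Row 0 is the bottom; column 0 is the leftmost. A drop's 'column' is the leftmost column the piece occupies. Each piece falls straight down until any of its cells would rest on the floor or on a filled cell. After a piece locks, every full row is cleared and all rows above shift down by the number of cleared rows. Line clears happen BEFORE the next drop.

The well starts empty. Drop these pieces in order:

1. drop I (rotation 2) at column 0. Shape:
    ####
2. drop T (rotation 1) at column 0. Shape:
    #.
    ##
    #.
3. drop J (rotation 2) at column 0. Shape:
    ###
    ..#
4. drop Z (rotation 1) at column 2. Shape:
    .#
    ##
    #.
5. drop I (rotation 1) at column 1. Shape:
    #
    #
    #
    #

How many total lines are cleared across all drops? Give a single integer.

Answer: 1

Derivation:
Drop 1: I rot2 at col 0 lands with bottom-row=0; cleared 1 line(s) (total 1); column heights now [0 0 0 0], max=0
Drop 2: T rot1 at col 0 lands with bottom-row=0; cleared 0 line(s) (total 1); column heights now [3 2 0 0], max=3
Drop 3: J rot2 at col 0 lands with bottom-row=2; cleared 0 line(s) (total 1); column heights now [4 4 4 0], max=4
Drop 4: Z rot1 at col 2 lands with bottom-row=4; cleared 0 line(s) (total 1); column heights now [4 4 6 7], max=7
Drop 5: I rot1 at col 1 lands with bottom-row=4; cleared 0 line(s) (total 1); column heights now [4 8 6 7], max=8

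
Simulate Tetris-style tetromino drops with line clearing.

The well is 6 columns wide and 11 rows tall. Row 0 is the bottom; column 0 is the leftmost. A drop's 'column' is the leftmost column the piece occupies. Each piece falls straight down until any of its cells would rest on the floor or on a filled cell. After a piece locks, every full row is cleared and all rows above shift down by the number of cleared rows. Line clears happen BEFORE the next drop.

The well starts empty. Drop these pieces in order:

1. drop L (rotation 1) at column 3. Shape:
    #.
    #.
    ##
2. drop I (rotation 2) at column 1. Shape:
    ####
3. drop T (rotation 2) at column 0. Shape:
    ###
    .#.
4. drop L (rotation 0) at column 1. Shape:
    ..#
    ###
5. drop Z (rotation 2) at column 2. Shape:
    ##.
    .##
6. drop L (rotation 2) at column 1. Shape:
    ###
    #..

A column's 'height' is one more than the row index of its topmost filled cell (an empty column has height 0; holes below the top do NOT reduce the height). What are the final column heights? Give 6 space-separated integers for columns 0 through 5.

Drop 1: L rot1 at col 3 lands with bottom-row=0; cleared 0 line(s) (total 0); column heights now [0 0 0 3 1 0], max=3
Drop 2: I rot2 at col 1 lands with bottom-row=3; cleared 0 line(s) (total 0); column heights now [0 4 4 4 4 0], max=4
Drop 3: T rot2 at col 0 lands with bottom-row=4; cleared 0 line(s) (total 0); column heights now [6 6 6 4 4 0], max=6
Drop 4: L rot0 at col 1 lands with bottom-row=6; cleared 0 line(s) (total 0); column heights now [6 7 7 8 4 0], max=8
Drop 5: Z rot2 at col 2 lands with bottom-row=8; cleared 0 line(s) (total 0); column heights now [6 7 10 10 9 0], max=10
Drop 6: L rot2 at col 1 lands with bottom-row=9; cleared 0 line(s) (total 0); column heights now [6 11 11 11 9 0], max=11

Answer: 6 11 11 11 9 0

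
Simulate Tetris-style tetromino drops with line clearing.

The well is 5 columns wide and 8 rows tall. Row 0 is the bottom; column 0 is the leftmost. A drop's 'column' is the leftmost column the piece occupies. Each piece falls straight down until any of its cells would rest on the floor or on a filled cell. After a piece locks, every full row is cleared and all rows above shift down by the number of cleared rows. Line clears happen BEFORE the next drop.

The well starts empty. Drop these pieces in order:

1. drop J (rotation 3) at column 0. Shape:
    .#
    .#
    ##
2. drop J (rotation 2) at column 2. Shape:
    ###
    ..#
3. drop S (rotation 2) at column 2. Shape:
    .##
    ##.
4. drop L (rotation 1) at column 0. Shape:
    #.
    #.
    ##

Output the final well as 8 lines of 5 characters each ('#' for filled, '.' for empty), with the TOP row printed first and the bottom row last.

Drop 1: J rot3 at col 0 lands with bottom-row=0; cleared 0 line(s) (total 0); column heights now [1 3 0 0 0], max=3
Drop 2: J rot2 at col 2 lands with bottom-row=0; cleared 0 line(s) (total 0); column heights now [1 3 2 2 2], max=3
Drop 3: S rot2 at col 2 lands with bottom-row=2; cleared 0 line(s) (total 0); column heights now [1 3 3 4 4], max=4
Drop 4: L rot1 at col 0 lands with bottom-row=3; cleared 0 line(s) (total 0); column heights now [6 4 3 4 4], max=6

Answer: .....
.....
#....
#....
##.##
.###.
.####
##..#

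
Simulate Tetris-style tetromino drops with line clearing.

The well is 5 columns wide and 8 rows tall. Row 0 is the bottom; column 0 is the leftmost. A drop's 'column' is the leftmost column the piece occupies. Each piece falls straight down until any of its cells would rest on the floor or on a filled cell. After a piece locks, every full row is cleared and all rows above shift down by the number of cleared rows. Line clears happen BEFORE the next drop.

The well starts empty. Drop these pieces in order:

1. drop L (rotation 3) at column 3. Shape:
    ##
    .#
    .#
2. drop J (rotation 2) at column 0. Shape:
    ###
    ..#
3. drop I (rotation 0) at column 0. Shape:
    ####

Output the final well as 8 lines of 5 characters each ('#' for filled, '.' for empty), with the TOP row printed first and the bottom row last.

Drop 1: L rot3 at col 3 lands with bottom-row=0; cleared 0 line(s) (total 0); column heights now [0 0 0 3 3], max=3
Drop 2: J rot2 at col 0 lands with bottom-row=0; cleared 0 line(s) (total 0); column heights now [2 2 2 3 3], max=3
Drop 3: I rot0 at col 0 lands with bottom-row=3; cleared 0 line(s) (total 0); column heights now [4 4 4 4 3], max=4

Answer: .....
.....
.....
.....
####.
...##
###.#
..#.#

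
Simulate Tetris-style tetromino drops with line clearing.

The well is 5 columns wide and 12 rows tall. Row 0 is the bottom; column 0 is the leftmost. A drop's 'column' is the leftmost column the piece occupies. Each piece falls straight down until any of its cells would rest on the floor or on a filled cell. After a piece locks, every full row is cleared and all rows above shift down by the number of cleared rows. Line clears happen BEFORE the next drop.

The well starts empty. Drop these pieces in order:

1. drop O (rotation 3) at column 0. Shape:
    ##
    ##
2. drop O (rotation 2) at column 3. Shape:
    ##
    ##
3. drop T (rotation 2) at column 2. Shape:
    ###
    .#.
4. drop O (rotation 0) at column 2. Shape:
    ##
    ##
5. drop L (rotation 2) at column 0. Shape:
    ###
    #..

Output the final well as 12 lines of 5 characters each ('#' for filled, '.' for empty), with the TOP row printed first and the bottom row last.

Drop 1: O rot3 at col 0 lands with bottom-row=0; cleared 0 line(s) (total 0); column heights now [2 2 0 0 0], max=2
Drop 2: O rot2 at col 3 lands with bottom-row=0; cleared 0 line(s) (total 0); column heights now [2 2 0 2 2], max=2
Drop 3: T rot2 at col 2 lands with bottom-row=2; cleared 0 line(s) (total 0); column heights now [2 2 4 4 4], max=4
Drop 4: O rot0 at col 2 lands with bottom-row=4; cleared 0 line(s) (total 0); column heights now [2 2 6 6 4], max=6
Drop 5: L rot2 at col 0 lands with bottom-row=5; cleared 0 line(s) (total 0); column heights now [7 7 7 6 4], max=7

Answer: .....
.....
.....
.....
.....
###..
#.##.
..##.
..###
...#.
##.##
##.##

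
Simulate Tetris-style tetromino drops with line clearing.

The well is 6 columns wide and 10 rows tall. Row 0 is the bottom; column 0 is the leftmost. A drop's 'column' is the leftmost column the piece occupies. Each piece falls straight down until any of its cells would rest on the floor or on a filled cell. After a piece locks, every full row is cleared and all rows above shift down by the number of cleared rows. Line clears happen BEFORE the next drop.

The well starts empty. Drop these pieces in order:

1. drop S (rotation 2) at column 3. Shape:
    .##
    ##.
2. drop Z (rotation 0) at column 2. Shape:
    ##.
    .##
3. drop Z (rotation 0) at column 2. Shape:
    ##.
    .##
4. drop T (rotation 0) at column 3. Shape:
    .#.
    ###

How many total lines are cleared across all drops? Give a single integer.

Drop 1: S rot2 at col 3 lands with bottom-row=0; cleared 0 line(s) (total 0); column heights now [0 0 0 1 2 2], max=2
Drop 2: Z rot0 at col 2 lands with bottom-row=2; cleared 0 line(s) (total 0); column heights now [0 0 4 4 3 2], max=4
Drop 3: Z rot0 at col 2 lands with bottom-row=4; cleared 0 line(s) (total 0); column heights now [0 0 6 6 5 2], max=6
Drop 4: T rot0 at col 3 lands with bottom-row=6; cleared 0 line(s) (total 0); column heights now [0 0 6 7 8 7], max=8

Answer: 0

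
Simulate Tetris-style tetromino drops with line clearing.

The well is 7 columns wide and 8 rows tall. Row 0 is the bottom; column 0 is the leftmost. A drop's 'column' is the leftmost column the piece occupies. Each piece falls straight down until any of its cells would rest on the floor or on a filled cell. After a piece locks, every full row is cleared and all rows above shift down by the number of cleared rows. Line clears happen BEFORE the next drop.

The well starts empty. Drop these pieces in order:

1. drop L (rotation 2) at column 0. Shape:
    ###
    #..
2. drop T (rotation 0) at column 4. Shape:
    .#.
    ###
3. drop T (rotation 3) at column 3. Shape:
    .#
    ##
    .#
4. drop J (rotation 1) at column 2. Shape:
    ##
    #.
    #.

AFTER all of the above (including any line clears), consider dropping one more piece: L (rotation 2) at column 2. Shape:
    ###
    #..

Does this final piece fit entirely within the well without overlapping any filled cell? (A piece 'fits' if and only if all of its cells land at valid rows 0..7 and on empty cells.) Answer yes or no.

Answer: yes

Derivation:
Drop 1: L rot2 at col 0 lands with bottom-row=0; cleared 0 line(s) (total 0); column heights now [2 2 2 0 0 0 0], max=2
Drop 2: T rot0 at col 4 lands with bottom-row=0; cleared 0 line(s) (total 0); column heights now [2 2 2 0 1 2 1], max=2
Drop 3: T rot3 at col 3 lands with bottom-row=1; cleared 0 line(s) (total 0); column heights now [2 2 2 3 4 2 1], max=4
Drop 4: J rot1 at col 2 lands with bottom-row=2; cleared 0 line(s) (total 0); column heights now [2 2 5 5 4 2 1], max=5
Test piece L rot2 at col 2 (width 3): heights before test = [2 2 5 5 4 2 1]; fits = True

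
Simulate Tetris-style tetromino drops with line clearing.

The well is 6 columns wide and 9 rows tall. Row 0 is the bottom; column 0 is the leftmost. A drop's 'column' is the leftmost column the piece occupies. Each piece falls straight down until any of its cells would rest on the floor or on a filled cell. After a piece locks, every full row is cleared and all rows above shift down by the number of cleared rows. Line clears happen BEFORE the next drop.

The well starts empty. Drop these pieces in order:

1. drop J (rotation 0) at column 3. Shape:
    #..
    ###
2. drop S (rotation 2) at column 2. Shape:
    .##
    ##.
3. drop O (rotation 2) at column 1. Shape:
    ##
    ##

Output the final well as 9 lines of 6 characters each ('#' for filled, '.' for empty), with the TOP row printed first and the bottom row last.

Drop 1: J rot0 at col 3 lands with bottom-row=0; cleared 0 line(s) (total 0); column heights now [0 0 0 2 1 1], max=2
Drop 2: S rot2 at col 2 lands with bottom-row=2; cleared 0 line(s) (total 0); column heights now [0 0 3 4 4 1], max=4
Drop 3: O rot2 at col 1 lands with bottom-row=3; cleared 0 line(s) (total 0); column heights now [0 5 5 4 4 1], max=5

Answer: ......
......
......
......
.##...
.####.
..##..
...#..
...###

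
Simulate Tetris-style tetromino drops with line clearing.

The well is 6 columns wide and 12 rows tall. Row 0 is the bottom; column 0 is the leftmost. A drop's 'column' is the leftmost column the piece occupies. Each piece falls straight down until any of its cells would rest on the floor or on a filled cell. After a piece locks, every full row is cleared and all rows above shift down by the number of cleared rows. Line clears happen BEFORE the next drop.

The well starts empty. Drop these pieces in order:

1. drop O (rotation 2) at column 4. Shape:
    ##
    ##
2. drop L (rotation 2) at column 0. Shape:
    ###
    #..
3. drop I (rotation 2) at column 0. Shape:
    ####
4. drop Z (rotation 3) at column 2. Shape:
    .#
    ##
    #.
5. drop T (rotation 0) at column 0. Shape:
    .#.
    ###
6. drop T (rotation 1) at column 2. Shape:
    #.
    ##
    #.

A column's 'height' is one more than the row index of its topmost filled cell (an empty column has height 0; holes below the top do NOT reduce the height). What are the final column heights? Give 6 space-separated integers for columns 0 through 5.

Answer: 6 7 9 8 2 2

Derivation:
Drop 1: O rot2 at col 4 lands with bottom-row=0; cleared 0 line(s) (total 0); column heights now [0 0 0 0 2 2], max=2
Drop 2: L rot2 at col 0 lands with bottom-row=0; cleared 0 line(s) (total 0); column heights now [2 2 2 0 2 2], max=2
Drop 3: I rot2 at col 0 lands with bottom-row=2; cleared 0 line(s) (total 0); column heights now [3 3 3 3 2 2], max=3
Drop 4: Z rot3 at col 2 lands with bottom-row=3; cleared 0 line(s) (total 0); column heights now [3 3 5 6 2 2], max=6
Drop 5: T rot0 at col 0 lands with bottom-row=5; cleared 0 line(s) (total 0); column heights now [6 7 6 6 2 2], max=7
Drop 6: T rot1 at col 2 lands with bottom-row=6; cleared 0 line(s) (total 0); column heights now [6 7 9 8 2 2], max=9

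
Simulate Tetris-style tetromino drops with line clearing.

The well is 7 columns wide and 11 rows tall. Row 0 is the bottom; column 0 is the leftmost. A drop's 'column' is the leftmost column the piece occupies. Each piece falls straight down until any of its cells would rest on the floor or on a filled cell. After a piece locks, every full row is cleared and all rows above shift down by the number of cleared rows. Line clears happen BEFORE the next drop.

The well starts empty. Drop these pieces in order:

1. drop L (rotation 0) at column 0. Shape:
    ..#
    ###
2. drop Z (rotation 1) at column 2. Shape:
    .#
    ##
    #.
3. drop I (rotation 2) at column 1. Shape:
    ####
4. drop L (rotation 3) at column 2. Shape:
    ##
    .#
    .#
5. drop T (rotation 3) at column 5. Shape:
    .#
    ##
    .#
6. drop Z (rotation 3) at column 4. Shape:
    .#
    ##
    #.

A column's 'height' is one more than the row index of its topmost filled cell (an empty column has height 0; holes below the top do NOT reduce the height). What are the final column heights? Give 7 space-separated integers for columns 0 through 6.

Answer: 1 6 9 9 8 9 3

Derivation:
Drop 1: L rot0 at col 0 lands with bottom-row=0; cleared 0 line(s) (total 0); column heights now [1 1 2 0 0 0 0], max=2
Drop 2: Z rot1 at col 2 lands with bottom-row=2; cleared 0 line(s) (total 0); column heights now [1 1 4 5 0 0 0], max=5
Drop 3: I rot2 at col 1 lands with bottom-row=5; cleared 0 line(s) (total 0); column heights now [1 6 6 6 6 0 0], max=6
Drop 4: L rot3 at col 2 lands with bottom-row=6; cleared 0 line(s) (total 0); column heights now [1 6 9 9 6 0 0], max=9
Drop 5: T rot3 at col 5 lands with bottom-row=0; cleared 0 line(s) (total 0); column heights now [1 6 9 9 6 2 3], max=9
Drop 6: Z rot3 at col 4 lands with bottom-row=6; cleared 0 line(s) (total 0); column heights now [1 6 9 9 8 9 3], max=9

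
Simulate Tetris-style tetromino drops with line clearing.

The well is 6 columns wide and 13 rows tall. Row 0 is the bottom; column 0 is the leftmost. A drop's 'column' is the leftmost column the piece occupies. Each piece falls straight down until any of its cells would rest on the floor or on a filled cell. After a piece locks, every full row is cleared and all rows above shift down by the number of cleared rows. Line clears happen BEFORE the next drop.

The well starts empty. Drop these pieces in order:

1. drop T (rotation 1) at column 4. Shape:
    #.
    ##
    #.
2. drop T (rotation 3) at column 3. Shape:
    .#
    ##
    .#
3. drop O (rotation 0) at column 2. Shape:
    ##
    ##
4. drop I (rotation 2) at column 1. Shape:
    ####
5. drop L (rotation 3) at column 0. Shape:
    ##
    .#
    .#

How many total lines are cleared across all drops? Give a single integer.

Drop 1: T rot1 at col 4 lands with bottom-row=0; cleared 0 line(s) (total 0); column heights now [0 0 0 0 3 2], max=3
Drop 2: T rot3 at col 3 lands with bottom-row=3; cleared 0 line(s) (total 0); column heights now [0 0 0 5 6 2], max=6
Drop 3: O rot0 at col 2 lands with bottom-row=5; cleared 0 line(s) (total 0); column heights now [0 0 7 7 6 2], max=7
Drop 4: I rot2 at col 1 lands with bottom-row=7; cleared 0 line(s) (total 0); column heights now [0 8 8 8 8 2], max=8
Drop 5: L rot3 at col 0 lands with bottom-row=8; cleared 0 line(s) (total 0); column heights now [11 11 8 8 8 2], max=11

Answer: 0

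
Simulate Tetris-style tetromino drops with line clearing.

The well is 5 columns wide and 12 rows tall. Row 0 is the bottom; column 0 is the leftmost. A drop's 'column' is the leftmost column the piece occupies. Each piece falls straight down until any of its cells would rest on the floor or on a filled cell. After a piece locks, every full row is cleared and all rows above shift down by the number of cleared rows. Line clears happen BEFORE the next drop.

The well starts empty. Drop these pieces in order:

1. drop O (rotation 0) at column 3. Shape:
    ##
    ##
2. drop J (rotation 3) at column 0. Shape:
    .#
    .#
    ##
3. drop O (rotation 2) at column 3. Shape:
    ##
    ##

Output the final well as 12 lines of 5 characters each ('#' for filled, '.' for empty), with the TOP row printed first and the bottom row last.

Answer: .....
.....
.....
.....
.....
.....
.....
.....
...##
.#.##
.#.##
##.##

Derivation:
Drop 1: O rot0 at col 3 lands with bottom-row=0; cleared 0 line(s) (total 0); column heights now [0 0 0 2 2], max=2
Drop 2: J rot3 at col 0 lands with bottom-row=0; cleared 0 line(s) (total 0); column heights now [1 3 0 2 2], max=3
Drop 3: O rot2 at col 3 lands with bottom-row=2; cleared 0 line(s) (total 0); column heights now [1 3 0 4 4], max=4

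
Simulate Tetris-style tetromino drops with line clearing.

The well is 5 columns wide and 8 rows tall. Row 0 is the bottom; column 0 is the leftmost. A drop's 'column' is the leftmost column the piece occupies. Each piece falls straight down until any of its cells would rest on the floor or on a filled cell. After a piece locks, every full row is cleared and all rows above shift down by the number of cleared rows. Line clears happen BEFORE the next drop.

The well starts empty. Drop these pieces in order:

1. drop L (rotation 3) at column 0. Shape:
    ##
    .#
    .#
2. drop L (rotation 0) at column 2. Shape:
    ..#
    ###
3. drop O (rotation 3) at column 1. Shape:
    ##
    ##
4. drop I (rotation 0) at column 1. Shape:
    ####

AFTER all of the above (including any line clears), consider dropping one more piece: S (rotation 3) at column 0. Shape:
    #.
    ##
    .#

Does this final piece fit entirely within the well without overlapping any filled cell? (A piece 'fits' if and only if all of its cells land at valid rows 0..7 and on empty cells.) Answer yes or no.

Answer: no

Derivation:
Drop 1: L rot3 at col 0 lands with bottom-row=0; cleared 0 line(s) (total 0); column heights now [3 3 0 0 0], max=3
Drop 2: L rot0 at col 2 lands with bottom-row=0; cleared 0 line(s) (total 0); column heights now [3 3 1 1 2], max=3
Drop 3: O rot3 at col 1 lands with bottom-row=3; cleared 0 line(s) (total 0); column heights now [3 5 5 1 2], max=5
Drop 4: I rot0 at col 1 lands with bottom-row=5; cleared 0 line(s) (total 0); column heights now [3 6 6 6 6], max=6
Test piece S rot3 at col 0 (width 2): heights before test = [3 6 6 6 6]; fits = False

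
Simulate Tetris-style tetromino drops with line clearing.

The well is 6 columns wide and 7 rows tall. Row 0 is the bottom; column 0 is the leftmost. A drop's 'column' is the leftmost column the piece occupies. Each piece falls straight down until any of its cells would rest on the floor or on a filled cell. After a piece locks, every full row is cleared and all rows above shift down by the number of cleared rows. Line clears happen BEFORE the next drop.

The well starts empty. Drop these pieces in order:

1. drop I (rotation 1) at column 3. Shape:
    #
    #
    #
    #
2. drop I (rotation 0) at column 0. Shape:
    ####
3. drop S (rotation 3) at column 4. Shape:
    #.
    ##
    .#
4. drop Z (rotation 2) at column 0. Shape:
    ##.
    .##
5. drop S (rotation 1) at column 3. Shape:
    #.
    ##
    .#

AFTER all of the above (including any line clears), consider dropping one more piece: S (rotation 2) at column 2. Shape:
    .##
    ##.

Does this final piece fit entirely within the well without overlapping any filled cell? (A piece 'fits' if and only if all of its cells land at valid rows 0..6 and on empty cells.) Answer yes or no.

Answer: no

Derivation:
Drop 1: I rot1 at col 3 lands with bottom-row=0; cleared 0 line(s) (total 0); column heights now [0 0 0 4 0 0], max=4
Drop 2: I rot0 at col 0 lands with bottom-row=4; cleared 0 line(s) (total 0); column heights now [5 5 5 5 0 0], max=5
Drop 3: S rot3 at col 4 lands with bottom-row=0; cleared 0 line(s) (total 0); column heights now [5 5 5 5 3 2], max=5
Drop 4: Z rot2 at col 0 lands with bottom-row=5; cleared 0 line(s) (total 0); column heights now [7 7 6 5 3 2], max=7
Drop 5: S rot1 at col 3 lands with bottom-row=4; cleared 0 line(s) (total 0); column heights now [7 7 6 7 6 2], max=7
Test piece S rot2 at col 2 (width 3): heights before test = [7 7 6 7 6 2]; fits = False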